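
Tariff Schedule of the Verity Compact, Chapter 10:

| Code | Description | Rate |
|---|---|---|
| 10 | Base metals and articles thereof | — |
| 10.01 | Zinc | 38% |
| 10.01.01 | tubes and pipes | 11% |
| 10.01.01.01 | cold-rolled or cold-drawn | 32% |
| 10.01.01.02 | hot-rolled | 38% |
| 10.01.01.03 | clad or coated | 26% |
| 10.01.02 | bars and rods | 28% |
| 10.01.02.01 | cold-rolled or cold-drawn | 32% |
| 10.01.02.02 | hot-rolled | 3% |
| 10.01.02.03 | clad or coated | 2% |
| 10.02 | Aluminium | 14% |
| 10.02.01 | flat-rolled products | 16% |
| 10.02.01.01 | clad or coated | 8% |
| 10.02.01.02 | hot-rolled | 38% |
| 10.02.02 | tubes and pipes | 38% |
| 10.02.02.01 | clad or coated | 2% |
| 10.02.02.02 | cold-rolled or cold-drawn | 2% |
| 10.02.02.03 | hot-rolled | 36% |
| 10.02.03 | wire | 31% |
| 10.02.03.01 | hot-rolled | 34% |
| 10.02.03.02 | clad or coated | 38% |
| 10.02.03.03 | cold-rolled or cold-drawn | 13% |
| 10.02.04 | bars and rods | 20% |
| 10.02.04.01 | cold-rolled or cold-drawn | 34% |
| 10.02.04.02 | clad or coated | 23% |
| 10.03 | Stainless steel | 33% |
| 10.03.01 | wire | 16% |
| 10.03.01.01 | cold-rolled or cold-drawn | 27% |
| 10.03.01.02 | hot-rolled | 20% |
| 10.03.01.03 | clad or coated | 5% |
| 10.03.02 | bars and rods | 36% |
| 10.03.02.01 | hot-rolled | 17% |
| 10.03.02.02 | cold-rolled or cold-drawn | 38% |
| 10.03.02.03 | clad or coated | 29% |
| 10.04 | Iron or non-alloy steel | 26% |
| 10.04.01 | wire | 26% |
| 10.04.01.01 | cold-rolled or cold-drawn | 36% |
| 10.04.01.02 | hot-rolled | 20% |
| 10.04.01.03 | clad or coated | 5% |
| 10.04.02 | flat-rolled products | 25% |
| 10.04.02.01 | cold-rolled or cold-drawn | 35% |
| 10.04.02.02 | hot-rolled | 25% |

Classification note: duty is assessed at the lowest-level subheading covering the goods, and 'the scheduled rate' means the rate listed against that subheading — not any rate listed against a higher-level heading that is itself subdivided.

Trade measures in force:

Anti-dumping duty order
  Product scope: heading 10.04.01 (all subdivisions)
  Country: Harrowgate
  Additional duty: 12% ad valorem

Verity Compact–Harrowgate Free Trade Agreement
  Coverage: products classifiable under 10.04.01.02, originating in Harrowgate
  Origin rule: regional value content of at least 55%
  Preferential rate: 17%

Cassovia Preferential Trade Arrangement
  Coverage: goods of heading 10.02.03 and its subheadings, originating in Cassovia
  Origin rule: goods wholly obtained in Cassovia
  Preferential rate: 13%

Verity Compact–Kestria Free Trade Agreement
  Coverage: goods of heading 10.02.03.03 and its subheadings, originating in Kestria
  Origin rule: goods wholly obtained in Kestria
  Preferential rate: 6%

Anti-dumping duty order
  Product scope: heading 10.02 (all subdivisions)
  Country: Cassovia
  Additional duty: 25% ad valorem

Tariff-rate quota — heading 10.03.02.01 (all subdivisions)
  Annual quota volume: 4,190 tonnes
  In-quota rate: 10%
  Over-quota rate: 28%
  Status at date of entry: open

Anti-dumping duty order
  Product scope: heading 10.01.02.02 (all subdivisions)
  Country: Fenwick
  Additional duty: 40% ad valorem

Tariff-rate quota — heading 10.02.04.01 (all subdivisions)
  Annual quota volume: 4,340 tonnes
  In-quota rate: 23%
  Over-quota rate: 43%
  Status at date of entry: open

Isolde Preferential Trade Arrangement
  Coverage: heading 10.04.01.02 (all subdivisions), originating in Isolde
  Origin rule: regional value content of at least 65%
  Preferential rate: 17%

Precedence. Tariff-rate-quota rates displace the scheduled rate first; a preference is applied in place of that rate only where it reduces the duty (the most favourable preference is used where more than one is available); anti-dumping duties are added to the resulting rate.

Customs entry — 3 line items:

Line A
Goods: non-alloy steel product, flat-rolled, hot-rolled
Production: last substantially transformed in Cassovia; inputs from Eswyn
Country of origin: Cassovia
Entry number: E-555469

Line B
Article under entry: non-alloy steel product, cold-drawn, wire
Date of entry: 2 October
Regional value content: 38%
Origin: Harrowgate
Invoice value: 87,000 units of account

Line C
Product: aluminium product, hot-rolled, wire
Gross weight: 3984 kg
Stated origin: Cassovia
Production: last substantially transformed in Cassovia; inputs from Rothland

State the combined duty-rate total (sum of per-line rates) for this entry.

Line A: non-alloy steel → 10.04; flat-rolled → 10.04.02; hot-rolled → 10.04.02.02. Scheduled 25%. Cassovia agreement on 10.02.03: 10.04.02.02 not covered. → 25%.
Line B: non-alloy steel → 10.04; wire → 10.04.01; cold-drawn → 10.04.01.01. Scheduled 36%. Harrowgate agreement on 10.04.01.02: 10.04.01.01 not covered; anti-dumping (Harrowgate, 10.04.01): +12%; total 36% + 12% = 48%. → 48%.
Line C: aluminium → 10.02; wire → 10.02.03; hot-rolled → 10.02.03.01. Scheduled 34%. Cassovia agreement on 10.02.03: not wholly obtained; anti-dumping (Cassovia, 10.02): +25%; total 34% + 25% = 59%. → 59%.
Sum: 25% + 48% + 59% = 132%.

132%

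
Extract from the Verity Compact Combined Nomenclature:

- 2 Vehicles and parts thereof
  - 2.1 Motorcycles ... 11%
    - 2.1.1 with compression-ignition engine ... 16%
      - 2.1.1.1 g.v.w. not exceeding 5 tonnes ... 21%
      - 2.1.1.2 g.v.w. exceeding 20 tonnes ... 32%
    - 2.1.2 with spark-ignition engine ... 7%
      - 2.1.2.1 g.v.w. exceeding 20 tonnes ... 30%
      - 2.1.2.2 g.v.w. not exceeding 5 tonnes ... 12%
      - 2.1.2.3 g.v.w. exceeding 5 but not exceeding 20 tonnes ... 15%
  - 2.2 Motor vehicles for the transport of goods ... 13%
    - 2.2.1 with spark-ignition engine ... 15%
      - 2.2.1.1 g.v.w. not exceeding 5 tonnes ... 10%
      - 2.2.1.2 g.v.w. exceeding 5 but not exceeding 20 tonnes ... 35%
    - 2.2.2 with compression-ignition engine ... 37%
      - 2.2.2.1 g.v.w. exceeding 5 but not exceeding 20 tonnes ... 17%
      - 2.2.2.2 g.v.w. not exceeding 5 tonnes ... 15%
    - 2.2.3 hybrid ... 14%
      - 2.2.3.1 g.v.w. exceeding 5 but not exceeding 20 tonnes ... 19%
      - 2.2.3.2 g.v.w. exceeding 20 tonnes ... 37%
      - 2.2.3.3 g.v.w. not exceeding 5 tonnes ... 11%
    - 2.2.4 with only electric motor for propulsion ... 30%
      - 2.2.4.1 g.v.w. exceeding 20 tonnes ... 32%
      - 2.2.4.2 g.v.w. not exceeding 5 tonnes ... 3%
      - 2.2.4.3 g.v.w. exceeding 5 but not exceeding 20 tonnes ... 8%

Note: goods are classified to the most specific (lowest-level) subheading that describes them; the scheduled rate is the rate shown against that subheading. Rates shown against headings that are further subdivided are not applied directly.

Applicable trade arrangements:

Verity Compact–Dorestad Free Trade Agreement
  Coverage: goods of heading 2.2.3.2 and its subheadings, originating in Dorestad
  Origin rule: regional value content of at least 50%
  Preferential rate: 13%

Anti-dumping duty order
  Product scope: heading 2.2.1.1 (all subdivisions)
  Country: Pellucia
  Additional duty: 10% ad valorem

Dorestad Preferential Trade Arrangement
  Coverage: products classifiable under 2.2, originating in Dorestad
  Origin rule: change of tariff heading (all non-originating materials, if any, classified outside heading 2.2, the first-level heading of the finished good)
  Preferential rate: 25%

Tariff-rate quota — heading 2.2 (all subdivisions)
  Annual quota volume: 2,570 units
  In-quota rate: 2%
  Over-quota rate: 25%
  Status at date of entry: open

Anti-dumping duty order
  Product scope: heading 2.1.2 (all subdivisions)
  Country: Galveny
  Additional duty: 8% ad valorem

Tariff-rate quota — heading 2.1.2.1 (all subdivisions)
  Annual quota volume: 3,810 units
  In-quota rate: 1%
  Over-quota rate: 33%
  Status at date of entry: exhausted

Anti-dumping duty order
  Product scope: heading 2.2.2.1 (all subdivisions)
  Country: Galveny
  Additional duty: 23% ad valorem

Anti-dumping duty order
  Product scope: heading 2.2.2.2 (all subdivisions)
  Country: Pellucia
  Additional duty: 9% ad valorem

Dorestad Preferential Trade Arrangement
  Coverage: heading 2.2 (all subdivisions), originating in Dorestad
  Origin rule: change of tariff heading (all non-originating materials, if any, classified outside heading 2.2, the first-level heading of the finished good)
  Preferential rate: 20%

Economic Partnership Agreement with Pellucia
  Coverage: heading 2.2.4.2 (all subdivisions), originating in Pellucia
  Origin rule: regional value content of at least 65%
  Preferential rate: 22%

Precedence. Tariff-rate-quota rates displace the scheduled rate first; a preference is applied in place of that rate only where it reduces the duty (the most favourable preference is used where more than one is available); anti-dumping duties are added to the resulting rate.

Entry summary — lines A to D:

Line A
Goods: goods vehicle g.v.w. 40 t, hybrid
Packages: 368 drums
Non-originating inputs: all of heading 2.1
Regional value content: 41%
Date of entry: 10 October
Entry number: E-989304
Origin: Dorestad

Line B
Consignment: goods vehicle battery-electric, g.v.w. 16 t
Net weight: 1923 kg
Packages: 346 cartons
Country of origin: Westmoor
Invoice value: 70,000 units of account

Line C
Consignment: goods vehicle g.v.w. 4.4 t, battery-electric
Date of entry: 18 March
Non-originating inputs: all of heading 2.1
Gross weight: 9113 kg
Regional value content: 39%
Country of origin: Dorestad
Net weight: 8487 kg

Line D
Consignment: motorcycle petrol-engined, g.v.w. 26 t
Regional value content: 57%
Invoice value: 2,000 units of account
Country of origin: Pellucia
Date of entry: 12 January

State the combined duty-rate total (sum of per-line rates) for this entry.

Line A: goods vehicle → 2.2; hybrid → 2.2.3; g.v.w. 40 t → 2.2.3.2. Scheduled 37%. quota on 2.2 open → in-quota 2%; Dorestad agreement on 2.2.3.2: RVC < 50%; Dorestad agreement on 2.2: CTH met → 25% available; Dorestad agreement on 2.2: CTH met → 20% available; preference 20% not lower than 2% → no reduction. → 2%.
Line B: goods vehicle → 2.2; battery-electric → 2.2.4; g.v.w. 16 t → 2.2.4.3. Scheduled 8%. quota on 2.2 open → in-quota 2%. → 2%.
Line C: goods vehicle → 2.2; battery-electric → 2.2.4; g.v.w. 4.4 t → 2.2.4.2. Scheduled 3%. quota on 2.2 open → in-quota 2%; Dorestad agreement on 2.2.3.2: 2.2.4.2 not covered; Dorestad agreement on 2.2: CTH met → 25% available; Dorestad agreement on 2.2: CTH met → 20% available; preference 20% not lower than 2% → no reduction. → 2%.
Line D: motorcycle → 2.1; petrol-engined → 2.1.2; g.v.w. 26 t → 2.1.2.1. Scheduled 30%. quota on 2.1.2.1 exhausted → over-quota 33%; Pellucia agreement on 2.2.4.2: 2.1.2.1 not covered. → 33%.
Sum: 2% + 2% + 2% + 33% = 39%.

39%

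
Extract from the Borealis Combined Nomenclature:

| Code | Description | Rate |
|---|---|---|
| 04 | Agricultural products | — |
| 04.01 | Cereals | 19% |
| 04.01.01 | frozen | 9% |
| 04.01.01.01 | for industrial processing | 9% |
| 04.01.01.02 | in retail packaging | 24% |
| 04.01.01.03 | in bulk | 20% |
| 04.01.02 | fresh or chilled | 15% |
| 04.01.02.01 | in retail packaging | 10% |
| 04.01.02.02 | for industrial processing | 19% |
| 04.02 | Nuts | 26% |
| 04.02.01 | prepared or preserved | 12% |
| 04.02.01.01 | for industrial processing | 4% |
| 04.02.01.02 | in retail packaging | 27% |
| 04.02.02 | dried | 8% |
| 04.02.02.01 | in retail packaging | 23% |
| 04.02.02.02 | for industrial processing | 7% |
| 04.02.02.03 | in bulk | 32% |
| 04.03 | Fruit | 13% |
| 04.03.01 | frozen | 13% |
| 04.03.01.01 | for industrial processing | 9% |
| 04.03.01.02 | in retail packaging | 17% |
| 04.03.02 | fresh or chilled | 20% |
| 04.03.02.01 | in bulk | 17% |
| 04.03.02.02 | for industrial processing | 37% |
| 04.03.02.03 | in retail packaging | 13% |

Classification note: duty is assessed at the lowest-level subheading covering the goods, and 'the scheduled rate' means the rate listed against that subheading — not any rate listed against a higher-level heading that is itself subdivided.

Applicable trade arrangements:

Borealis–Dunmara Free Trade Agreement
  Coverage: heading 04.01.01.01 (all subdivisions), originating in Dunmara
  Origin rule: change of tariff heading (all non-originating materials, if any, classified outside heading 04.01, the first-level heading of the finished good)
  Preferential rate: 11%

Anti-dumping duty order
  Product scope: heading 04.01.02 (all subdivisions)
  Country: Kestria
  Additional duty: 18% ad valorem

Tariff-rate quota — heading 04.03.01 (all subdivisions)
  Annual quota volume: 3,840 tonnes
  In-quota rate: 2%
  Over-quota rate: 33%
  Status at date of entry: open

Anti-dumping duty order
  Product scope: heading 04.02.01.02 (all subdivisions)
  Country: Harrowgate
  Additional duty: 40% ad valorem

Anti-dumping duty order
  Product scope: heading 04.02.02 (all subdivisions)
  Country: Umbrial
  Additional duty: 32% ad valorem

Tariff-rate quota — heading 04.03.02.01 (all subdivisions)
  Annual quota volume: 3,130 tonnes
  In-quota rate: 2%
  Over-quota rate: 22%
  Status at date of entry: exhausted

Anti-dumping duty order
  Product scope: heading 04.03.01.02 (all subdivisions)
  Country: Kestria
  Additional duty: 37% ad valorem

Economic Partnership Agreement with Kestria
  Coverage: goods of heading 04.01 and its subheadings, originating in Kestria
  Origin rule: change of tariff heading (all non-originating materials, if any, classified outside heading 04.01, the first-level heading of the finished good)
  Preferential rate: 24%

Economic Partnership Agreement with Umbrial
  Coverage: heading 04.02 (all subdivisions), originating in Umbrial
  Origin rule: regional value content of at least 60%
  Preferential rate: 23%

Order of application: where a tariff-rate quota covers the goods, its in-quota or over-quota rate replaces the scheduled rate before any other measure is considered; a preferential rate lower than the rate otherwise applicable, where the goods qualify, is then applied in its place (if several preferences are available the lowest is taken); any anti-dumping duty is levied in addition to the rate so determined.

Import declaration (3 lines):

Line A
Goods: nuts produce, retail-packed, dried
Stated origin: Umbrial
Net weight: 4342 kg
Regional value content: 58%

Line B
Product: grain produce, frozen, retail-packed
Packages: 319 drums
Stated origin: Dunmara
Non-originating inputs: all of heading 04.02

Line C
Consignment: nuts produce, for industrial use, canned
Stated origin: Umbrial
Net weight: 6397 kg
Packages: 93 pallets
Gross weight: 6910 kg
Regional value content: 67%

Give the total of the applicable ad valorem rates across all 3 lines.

Line A: nuts → 04.02; dried → 04.02.02; retail-packed → 04.02.02.01. Scheduled 23%. Umbrial agreement on 04.02: RVC < 60%; anti-dumping (Umbrial, 04.02.02): +32%; total 23% + 32% = 55%. → 55%.
Line B: grain → 04.01; frozen → 04.01.01; retail-packed → 04.01.01.02. Scheduled 24%. Dunmara agreement on 04.01.01.01: 04.01.01.02 not covered. → 24%.
Line C: nuts → 04.02; canned → 04.02.01; for industrial use → 04.02.01.01. Scheduled 4%. Umbrial agreement on 04.02: RVC ≥ 60% → 23% available; preference 23% not lower than 4% → no reduction. → 4%.
Sum: 55% + 24% + 4% = 83%.

83%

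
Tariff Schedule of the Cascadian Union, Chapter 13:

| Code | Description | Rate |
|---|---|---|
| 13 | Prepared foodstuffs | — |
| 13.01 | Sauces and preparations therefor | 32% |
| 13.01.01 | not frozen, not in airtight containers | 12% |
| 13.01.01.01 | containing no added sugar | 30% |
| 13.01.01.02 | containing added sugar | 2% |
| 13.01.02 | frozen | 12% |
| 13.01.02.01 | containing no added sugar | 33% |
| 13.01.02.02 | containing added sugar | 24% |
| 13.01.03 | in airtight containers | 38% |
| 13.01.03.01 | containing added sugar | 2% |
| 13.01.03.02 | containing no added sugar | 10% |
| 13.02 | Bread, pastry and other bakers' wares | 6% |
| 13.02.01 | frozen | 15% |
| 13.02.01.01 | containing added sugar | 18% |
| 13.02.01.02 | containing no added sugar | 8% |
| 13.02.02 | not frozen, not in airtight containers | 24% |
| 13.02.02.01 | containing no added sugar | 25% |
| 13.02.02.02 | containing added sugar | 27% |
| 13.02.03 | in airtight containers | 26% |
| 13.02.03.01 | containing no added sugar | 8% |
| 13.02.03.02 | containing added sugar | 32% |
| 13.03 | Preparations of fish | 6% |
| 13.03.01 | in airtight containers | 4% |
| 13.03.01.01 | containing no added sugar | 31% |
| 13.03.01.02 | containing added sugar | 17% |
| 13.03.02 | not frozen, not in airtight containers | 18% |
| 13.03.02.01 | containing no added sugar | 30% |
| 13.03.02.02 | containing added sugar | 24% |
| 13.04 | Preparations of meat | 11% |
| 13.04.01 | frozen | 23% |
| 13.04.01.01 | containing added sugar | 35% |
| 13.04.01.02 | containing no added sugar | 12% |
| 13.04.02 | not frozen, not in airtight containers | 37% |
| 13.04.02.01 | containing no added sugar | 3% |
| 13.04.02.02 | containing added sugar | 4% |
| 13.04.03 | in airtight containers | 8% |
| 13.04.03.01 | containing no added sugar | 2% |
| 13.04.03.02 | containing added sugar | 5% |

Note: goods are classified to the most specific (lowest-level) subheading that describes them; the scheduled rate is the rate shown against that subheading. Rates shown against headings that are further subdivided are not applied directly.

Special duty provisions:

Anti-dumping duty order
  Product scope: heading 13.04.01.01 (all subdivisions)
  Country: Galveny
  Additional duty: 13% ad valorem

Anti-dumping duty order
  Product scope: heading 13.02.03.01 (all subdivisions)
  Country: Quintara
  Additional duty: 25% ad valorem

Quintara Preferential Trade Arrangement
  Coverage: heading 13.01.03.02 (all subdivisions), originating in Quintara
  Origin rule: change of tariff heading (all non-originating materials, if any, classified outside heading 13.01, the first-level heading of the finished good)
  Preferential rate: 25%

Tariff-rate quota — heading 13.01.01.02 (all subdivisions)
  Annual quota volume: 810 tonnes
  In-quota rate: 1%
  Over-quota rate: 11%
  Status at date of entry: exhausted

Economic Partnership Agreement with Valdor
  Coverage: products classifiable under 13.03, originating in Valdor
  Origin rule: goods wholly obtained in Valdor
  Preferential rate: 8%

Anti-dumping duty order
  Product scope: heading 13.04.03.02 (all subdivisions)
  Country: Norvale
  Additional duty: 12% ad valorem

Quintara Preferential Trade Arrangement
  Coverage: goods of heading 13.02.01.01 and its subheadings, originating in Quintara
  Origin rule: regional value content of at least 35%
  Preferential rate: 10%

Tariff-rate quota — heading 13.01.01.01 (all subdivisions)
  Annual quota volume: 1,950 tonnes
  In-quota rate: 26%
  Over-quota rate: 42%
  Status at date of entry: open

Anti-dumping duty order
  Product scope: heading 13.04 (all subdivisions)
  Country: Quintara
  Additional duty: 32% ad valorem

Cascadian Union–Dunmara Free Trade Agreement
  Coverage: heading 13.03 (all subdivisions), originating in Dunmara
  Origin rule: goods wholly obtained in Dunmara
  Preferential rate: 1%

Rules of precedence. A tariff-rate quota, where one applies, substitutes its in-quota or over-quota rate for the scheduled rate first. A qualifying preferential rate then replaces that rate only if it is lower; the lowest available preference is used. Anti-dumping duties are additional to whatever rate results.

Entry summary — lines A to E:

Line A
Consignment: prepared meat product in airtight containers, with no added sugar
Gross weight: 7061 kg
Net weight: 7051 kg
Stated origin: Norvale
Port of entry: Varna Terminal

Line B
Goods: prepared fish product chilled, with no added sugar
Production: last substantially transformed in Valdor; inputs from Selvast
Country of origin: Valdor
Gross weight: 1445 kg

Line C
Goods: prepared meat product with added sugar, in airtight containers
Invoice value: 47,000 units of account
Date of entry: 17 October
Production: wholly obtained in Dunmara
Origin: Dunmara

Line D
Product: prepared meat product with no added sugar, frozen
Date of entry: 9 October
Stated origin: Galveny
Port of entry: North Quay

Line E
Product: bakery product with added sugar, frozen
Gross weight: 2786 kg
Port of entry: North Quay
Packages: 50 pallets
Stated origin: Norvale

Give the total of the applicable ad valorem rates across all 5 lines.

67%

Line A: prepared meat product → 13.04; in airtight containers → 13.04.03; with no added sugar → 13.04.03.01. Scheduled 2%. No special measure applies. → 2%.
Line B: prepared fish product → 13.03; chilled → 13.03.02; with no added sugar → 13.03.02.01. Scheduled 30%. Valdor agreement on 13.03: not wholly obtained. → 30%.
Line C: prepared meat product → 13.04; in airtight containers → 13.04.03; with added sugar → 13.04.03.02. Scheduled 5%. Dunmara agreement on 13.03: 13.04.03.02 not covered. → 5%.
Line D: prepared meat product → 13.04; frozen → 13.04.01; with no added sugar → 13.04.01.02. Scheduled 12%. No special measure applies. → 12%.
Line E: bakery product → 13.02; frozen → 13.02.01; with added sugar → 13.02.01.01. Scheduled 18%. No special measure applies. → 18%.
Sum: 2% + 30% + 5% + 12% + 18% = 67%.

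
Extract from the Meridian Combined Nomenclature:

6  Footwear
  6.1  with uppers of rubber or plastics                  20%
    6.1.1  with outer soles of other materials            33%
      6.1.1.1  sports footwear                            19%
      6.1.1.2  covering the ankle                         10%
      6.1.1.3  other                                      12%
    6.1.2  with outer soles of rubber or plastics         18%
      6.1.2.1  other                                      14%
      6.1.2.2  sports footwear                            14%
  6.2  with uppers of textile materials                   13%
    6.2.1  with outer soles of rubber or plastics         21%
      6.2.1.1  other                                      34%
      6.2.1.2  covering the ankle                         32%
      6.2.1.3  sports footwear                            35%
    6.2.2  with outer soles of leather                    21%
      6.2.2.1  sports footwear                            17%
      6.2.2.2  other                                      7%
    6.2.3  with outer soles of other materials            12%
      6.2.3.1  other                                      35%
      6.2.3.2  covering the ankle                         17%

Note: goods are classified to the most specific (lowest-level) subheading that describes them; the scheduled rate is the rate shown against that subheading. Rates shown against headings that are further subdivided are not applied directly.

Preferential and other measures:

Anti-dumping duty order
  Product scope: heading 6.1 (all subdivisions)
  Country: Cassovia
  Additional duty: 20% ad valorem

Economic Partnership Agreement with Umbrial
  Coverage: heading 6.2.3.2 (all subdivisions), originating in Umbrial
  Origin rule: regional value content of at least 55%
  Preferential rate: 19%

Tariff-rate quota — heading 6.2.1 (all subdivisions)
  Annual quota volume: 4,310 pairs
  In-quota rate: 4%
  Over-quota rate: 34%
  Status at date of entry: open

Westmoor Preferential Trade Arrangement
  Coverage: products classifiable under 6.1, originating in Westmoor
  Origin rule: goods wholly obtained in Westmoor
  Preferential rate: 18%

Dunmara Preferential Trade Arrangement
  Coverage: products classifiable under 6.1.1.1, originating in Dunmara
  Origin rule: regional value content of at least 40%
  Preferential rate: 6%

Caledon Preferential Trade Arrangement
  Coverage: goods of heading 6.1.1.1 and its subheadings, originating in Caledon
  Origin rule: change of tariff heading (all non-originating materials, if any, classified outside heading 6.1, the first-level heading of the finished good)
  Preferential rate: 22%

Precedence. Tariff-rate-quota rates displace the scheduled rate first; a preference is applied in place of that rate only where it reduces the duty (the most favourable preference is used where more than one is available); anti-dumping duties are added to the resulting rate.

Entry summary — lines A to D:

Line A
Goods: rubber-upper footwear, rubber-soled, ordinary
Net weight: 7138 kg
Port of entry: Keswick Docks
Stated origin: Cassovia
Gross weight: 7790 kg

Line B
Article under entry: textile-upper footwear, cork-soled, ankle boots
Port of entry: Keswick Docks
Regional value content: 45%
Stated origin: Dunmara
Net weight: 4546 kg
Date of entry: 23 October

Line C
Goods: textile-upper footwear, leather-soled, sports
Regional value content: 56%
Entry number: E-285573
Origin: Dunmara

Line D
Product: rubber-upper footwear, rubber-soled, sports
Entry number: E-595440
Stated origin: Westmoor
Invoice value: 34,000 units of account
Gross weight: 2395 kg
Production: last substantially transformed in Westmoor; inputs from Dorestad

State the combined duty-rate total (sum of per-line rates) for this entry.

82%

Line A: rubber-upper → 6.1; rubber-soled → 6.1.2; ordinary → 6.1.2.1. Scheduled 14%. anti-dumping (Cassovia, 6.1): +20%; total 14% + 20% = 34%. → 34%.
Line B: textile-upper → 6.2; cork-soled → 6.2.3; ankle boots → 6.2.3.2. Scheduled 17%. Dunmara agreement on 6.1.1.1: 6.2.3.2 not covered. → 17%.
Line C: textile-upper → 6.2; leather-soled → 6.2.2; sports → 6.2.2.1. Scheduled 17%. Dunmara agreement on 6.1.1.1: 6.2.2.1 not covered. → 17%.
Line D: rubber-upper → 6.1; rubber-soled → 6.1.2; sports → 6.1.2.2. Scheduled 14%. Westmoor agreement on 6.1: not wholly obtained. → 14%.
Sum: 34% + 17% + 17% + 14% = 82%.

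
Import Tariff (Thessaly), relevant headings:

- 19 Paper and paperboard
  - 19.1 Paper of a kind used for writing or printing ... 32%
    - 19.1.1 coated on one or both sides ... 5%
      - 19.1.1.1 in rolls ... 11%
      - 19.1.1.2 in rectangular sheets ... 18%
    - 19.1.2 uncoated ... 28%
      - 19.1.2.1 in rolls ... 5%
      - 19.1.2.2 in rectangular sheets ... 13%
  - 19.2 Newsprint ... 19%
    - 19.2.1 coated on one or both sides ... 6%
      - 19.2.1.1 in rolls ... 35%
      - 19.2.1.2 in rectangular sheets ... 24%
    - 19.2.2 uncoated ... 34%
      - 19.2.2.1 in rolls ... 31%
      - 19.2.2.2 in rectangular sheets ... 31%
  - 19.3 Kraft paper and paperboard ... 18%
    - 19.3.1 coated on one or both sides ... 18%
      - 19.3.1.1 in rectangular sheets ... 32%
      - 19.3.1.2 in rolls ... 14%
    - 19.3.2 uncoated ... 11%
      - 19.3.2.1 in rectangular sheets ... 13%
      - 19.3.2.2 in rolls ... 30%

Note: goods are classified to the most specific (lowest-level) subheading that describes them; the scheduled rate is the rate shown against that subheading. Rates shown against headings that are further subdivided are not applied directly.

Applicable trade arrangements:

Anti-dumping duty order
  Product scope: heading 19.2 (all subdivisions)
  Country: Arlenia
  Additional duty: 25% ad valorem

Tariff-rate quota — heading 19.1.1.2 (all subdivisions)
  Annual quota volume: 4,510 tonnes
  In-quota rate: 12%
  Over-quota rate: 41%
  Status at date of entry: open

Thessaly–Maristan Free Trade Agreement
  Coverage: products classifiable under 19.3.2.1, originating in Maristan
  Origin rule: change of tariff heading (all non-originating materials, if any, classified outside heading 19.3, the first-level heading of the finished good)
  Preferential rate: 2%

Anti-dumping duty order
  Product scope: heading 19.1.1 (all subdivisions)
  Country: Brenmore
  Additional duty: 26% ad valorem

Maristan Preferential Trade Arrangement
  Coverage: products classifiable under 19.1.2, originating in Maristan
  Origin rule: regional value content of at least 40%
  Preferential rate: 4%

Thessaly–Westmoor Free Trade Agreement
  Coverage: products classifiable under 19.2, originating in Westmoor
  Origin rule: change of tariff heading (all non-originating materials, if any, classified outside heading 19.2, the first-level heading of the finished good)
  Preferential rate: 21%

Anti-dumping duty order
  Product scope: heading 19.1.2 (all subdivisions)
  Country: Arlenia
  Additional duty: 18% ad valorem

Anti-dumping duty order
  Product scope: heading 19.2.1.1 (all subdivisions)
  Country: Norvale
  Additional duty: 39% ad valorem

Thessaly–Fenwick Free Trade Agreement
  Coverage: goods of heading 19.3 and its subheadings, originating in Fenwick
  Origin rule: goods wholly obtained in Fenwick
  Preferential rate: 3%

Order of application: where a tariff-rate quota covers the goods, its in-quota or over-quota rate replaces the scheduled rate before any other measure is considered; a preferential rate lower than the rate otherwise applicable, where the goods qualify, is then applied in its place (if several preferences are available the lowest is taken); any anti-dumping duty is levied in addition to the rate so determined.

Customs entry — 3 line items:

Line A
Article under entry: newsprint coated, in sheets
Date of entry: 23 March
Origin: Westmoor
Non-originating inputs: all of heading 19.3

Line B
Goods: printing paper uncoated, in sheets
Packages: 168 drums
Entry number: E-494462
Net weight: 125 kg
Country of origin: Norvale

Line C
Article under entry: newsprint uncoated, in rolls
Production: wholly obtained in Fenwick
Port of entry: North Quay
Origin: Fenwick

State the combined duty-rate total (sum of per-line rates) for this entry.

Line A: newsprint → 19.2; coated → 19.2.1; in sheets → 19.2.1.2. Scheduled 24%. Westmoor agreement on 19.2: CTH met → 21% available; preferential 21%. → 21%.
Line B: printing paper → 19.1; uncoated → 19.1.2; in sheets → 19.1.2.2. Scheduled 13%. No special measure applies. → 13%.
Line C: newsprint → 19.2; uncoated → 19.2.2; in rolls → 19.2.2.1. Scheduled 31%. Fenwick agreement on 19.3: 19.2.2.1 not covered. → 31%.
Sum: 21% + 13% + 31% = 65%.

65%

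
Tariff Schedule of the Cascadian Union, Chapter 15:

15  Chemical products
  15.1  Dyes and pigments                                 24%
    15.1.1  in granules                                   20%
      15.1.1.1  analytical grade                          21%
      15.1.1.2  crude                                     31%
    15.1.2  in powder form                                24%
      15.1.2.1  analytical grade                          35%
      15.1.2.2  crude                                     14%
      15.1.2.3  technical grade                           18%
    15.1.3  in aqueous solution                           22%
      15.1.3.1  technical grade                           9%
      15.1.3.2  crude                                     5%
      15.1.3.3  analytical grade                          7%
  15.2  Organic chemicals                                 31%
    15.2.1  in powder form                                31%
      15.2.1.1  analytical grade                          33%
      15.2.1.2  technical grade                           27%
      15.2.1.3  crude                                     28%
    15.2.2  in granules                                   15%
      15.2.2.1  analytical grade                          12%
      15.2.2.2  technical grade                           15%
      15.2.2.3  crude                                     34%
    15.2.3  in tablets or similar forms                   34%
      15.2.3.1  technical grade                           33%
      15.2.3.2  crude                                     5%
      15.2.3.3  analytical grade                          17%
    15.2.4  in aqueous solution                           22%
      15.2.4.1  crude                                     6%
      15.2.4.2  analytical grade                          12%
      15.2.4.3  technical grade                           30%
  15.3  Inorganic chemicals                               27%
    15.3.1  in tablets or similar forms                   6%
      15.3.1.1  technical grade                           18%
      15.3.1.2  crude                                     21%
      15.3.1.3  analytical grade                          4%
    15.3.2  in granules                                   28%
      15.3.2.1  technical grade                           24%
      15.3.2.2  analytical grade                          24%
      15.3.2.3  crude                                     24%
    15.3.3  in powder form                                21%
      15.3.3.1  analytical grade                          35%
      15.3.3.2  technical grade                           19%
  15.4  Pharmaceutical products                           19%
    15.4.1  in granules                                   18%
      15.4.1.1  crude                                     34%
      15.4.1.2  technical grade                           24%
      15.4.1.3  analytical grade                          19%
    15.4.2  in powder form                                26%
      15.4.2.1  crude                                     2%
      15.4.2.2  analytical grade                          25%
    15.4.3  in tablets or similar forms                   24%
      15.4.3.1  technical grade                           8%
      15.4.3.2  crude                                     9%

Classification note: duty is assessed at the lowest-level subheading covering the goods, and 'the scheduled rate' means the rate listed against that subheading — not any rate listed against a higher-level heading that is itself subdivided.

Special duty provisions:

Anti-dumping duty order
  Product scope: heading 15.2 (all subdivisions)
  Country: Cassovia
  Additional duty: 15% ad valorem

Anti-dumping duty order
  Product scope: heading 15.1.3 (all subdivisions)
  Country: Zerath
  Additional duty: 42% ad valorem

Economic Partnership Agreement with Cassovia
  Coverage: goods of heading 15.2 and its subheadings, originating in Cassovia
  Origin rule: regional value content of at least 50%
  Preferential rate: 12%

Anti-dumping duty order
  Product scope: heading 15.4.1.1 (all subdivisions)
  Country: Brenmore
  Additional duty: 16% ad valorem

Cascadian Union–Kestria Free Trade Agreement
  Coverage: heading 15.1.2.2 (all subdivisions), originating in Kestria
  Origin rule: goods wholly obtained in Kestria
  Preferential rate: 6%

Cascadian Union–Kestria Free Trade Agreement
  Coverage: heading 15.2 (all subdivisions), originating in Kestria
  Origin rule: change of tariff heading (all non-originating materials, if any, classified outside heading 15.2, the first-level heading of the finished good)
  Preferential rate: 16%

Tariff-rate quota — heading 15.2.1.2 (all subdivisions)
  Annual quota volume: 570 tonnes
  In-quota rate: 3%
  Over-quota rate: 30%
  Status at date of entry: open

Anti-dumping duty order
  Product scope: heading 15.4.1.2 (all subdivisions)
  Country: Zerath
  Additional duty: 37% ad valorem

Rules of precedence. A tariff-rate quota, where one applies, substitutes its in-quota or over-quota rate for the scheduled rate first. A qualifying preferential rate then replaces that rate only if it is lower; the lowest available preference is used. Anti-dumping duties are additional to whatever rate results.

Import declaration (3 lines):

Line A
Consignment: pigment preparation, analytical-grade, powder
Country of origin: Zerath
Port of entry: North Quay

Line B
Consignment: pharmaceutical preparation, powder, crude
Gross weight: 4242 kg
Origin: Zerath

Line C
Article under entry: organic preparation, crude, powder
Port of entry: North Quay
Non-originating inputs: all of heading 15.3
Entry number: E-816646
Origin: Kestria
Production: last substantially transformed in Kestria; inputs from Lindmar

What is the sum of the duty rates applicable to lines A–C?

Line A: pigment → 15.1; powder → 15.1.2; analytical-grade → 15.1.2.1. Scheduled 35%. No special measure applies. → 35%.
Line B: pharmaceutical → 15.4; powder → 15.4.2; crude → 15.4.2.1. Scheduled 2%. No special measure applies. → 2%.
Line C: organic → 15.2; powder → 15.2.1; crude → 15.2.1.3. Scheduled 28%. Kestria agreement on 15.1.2.2: 15.2.1.3 not covered; Kestria agreement on 15.2: CTH met → 16% available; preferential 16%. → 16%.
Sum: 35% + 2% + 16% = 53%.

53%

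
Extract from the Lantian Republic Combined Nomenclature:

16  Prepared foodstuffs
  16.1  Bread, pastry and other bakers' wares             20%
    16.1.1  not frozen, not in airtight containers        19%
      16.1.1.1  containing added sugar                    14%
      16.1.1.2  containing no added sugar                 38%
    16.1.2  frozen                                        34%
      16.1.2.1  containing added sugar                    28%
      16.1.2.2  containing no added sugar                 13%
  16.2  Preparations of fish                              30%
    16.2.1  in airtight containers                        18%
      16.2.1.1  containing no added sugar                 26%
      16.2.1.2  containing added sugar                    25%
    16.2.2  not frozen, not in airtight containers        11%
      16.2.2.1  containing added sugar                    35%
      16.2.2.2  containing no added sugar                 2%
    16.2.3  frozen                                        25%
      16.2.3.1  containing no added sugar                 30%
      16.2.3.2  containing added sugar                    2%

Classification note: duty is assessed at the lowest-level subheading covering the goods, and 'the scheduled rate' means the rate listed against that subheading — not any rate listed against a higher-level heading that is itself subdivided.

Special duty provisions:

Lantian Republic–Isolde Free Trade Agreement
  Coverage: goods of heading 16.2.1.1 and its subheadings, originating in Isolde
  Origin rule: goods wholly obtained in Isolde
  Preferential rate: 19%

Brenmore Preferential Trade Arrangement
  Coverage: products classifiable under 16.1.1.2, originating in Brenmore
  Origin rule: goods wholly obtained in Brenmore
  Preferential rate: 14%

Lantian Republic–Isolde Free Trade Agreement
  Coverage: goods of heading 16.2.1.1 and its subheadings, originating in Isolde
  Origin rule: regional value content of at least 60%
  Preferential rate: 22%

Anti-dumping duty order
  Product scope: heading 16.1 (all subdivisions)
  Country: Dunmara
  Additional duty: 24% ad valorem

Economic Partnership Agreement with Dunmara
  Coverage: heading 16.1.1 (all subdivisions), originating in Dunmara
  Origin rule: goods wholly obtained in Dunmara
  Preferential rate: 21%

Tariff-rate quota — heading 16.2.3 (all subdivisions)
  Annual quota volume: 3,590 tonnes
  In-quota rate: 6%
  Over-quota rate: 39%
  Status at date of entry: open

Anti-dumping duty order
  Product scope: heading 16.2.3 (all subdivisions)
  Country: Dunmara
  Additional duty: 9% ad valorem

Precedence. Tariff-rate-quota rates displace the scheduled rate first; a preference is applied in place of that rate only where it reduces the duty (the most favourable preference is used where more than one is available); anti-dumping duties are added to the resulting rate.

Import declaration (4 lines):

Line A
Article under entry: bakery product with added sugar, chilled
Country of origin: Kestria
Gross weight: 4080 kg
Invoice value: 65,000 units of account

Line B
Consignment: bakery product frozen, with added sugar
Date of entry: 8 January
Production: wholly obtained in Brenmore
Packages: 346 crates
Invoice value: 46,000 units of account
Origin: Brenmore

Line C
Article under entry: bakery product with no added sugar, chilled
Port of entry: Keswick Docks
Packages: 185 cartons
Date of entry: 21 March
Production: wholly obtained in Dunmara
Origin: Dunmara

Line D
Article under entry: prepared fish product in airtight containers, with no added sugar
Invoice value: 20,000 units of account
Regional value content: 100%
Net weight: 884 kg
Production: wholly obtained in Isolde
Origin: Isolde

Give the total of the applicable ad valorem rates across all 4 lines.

106%

Line A: bakery product → 16.1; chilled → 16.1.1; with added sugar → 16.1.1.1. Scheduled 14%. No special measure applies. → 14%.
Line B: bakery product → 16.1; frozen → 16.1.2; with added sugar → 16.1.2.1. Scheduled 28%. Brenmore agreement on 16.1.1.2: 16.1.2.1 not covered. → 28%.
Line C: bakery product → 16.1; chilled → 16.1.1; with no added sugar → 16.1.1.2. Scheduled 38%. Dunmara agreement on 16.1.1: wholly obtained → 21% available; preferential 21%; anti-dumping (Dunmara, 16.1): +24%; total 21% + 24% = 45%. → 45%.
Line D: prepared fish product → 16.2; in airtight containers → 16.2.1; with no added sugar → 16.2.1.1. Scheduled 26%. Isolde agreement on 16.2.1.1: wholly obtained → 19% available; Isolde agreement on 16.2.1.1: RVC ≥ 60% → 22% available; preferential 19%. → 19%.
Sum: 14% + 28% + 45% + 19% = 106%.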